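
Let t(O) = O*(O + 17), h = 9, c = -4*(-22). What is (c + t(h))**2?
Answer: 103684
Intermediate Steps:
c = 88
t(O) = O*(17 + O)
(c + t(h))**2 = (88 + 9*(17 + 9))**2 = (88 + 9*26)**2 = (88 + 234)**2 = 322**2 = 103684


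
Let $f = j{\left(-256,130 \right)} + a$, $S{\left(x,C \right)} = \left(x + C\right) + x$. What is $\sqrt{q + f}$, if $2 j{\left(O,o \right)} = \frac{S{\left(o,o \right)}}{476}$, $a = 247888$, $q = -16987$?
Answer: $\frac{3 \sqrt{1453242161}}{238} \approx 480.52$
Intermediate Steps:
$S{\left(x,C \right)} = C + 2 x$ ($S{\left(x,C \right)} = \left(C + x\right) + x = C + 2 x$)
$j{\left(O,o \right)} = \frac{3 o}{952}$ ($j{\left(O,o \right)} = \frac{\left(o + 2 o\right) \frac{1}{476}}{2} = \frac{3 o \frac{1}{476}}{2} = \frac{\frac{3}{476} o}{2} = \frac{3 o}{952}$)
$f = \frac{117994883}{476}$ ($f = \frac{3}{952} \cdot 130 + 247888 = \frac{195}{476} + 247888 = \frac{117994883}{476} \approx 2.4789 \cdot 10^{5}$)
$\sqrt{q + f} = \sqrt{-16987 + \frac{117994883}{476}} = \sqrt{\frac{109909071}{476}} = \frac{3 \sqrt{1453242161}}{238}$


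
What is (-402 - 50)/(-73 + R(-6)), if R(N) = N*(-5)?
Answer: 452/43 ≈ 10.512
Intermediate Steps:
R(N) = -5*N
(-402 - 50)/(-73 + R(-6)) = (-402 - 50)/(-73 - 5*(-6)) = -452/(-73 + 30) = -452/(-43) = -452*(-1/43) = 452/43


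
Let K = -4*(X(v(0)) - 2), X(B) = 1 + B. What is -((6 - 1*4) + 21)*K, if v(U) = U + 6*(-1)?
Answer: -644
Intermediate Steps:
v(U) = -6 + U (v(U) = U - 6 = -6 + U)
K = 28 (K = -4*((1 + (-6 + 0)) - 2) = -4*((1 - 6) - 2) = -4*(-5 - 2) = -4*(-7) = 28)
-((6 - 1*4) + 21)*K = -((6 - 1*4) + 21)*28 = -((6 - 4) + 21)*28 = -(2 + 21)*28 = -23*28 = -1*644 = -644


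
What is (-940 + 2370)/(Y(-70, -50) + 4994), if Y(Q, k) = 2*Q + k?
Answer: 715/2402 ≈ 0.29767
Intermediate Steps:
Y(Q, k) = k + 2*Q
(-940 + 2370)/(Y(-70, -50) + 4994) = (-940 + 2370)/((-50 + 2*(-70)) + 4994) = 1430/((-50 - 140) + 4994) = 1430/(-190 + 4994) = 1430/4804 = 1430*(1/4804) = 715/2402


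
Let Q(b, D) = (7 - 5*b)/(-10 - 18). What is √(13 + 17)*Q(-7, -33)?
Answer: -3*√30/2 ≈ -8.2158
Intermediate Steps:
Q(b, D) = -¼ + 5*b/28 (Q(b, D) = (7 - 5*b)/(-28) = (7 - 5*b)*(-1/28) = -¼ + 5*b/28)
√(13 + 17)*Q(-7, -33) = √(13 + 17)*(-¼ + (5/28)*(-7)) = √30*(-¼ - 5/4) = √30*(-3/2) = -3*√30/2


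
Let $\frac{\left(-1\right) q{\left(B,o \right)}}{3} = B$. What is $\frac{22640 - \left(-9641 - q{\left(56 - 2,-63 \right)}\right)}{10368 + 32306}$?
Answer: $\frac{32119}{42674} \approx 0.75266$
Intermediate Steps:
$q{\left(B,o \right)} = - 3 B$
$\frac{22640 - \left(-9641 - q{\left(56 - 2,-63 \right)}\right)}{10368 + 32306} = \frac{22640 + \left(\left(16533 - 3 \left(56 - 2\right)\right) - 6892\right)}{10368 + 32306} = \frac{22640 + \left(\left(16533 - 3 \left(56 - 2\right)\right) - 6892\right)}{42674} = \left(22640 + \left(\left(16533 - 162\right) - 6892\right)\right) \frac{1}{42674} = \left(22640 + \left(16371 - 6892\right)\right) \frac{1}{42674} = \left(22640 + 9479\right) \frac{1}{42674} = 32119 \cdot \frac{1}{42674} = \frac{32119}{42674}$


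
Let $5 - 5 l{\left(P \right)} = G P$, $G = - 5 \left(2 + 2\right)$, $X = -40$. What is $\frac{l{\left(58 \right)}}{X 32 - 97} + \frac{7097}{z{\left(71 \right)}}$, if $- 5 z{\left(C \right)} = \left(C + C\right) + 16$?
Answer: $- \frac{48899659}{217566} \approx -224.76$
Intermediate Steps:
$G = -20$ ($G = \left(-5\right) 4 = -20$)
$l{\left(P \right)} = 1 + 4 P$ ($l{\left(P \right)} = 1 - \frac{\left(-20\right) P}{5} = 1 + 4 P$)
$z{\left(C \right)} = - \frac{16}{5} - \frac{2 C}{5}$ ($z{\left(C \right)} = - \frac{\left(C + C\right) + 16}{5} = - \frac{2 C + 16}{5} = - \frac{16 + 2 C}{5} = - \frac{16}{5} - \frac{2 C}{5}$)
$\frac{l{\left(58 \right)}}{X 32 - 97} + \frac{7097}{z{\left(71 \right)}} = \frac{1 + 4 \cdot 58}{\left(-40\right) 32 - 97} + \frac{7097}{- \frac{16}{5} - \frac{142}{5}} = \frac{1 + 232}{-1280 - 97} + \frac{7097}{- \frac{16}{5} - \frac{142}{5}} = \frac{233}{-1377} + \frac{7097}{- \frac{158}{5}} = 233 \left(- \frac{1}{1377}\right) + 7097 \left(- \frac{5}{158}\right) = - \frac{233}{1377} - \frac{35485}{158} = - \frac{48899659}{217566}$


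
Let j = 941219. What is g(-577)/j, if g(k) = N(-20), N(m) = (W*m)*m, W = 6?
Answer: 2400/941219 ≈ 0.0025499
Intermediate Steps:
N(m) = 6*m**2 (N(m) = (6*m)*m = 6*m**2)
g(k) = 2400 (g(k) = 6*(-20)**2 = 6*400 = 2400)
g(-577)/j = 2400/941219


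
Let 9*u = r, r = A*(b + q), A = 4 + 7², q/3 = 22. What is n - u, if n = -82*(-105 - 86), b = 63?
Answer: 44707/3 ≈ 14902.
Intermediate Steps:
q = 66 (q = 3*22 = 66)
A = 53 (A = 4 + 49 = 53)
n = 15662 (n = -82*(-191) = 15662)
r = 6837 (r = 53*(63 + 66) = 53*129 = 6837)
u = 2279/3 (u = (⅑)*6837 = 2279/3 ≈ 759.67)
n - u = 15662 - 1*2279/3 = 15662 - 2279/3 = 44707/3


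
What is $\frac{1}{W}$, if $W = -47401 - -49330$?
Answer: $\frac{1}{1929} \approx 0.0005184$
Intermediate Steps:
$W = 1929$ ($W = -47401 + 49330 = 1929$)
$\frac{1}{W} = \frac{1}{1929}$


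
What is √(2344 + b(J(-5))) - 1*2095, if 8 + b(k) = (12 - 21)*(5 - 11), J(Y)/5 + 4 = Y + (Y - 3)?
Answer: -2095 + √2390 ≈ -2046.1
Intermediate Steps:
J(Y) = -35 + 10*Y (J(Y) = -20 + 5*(Y + (Y - 3)) = -20 + 5*(Y + (-3 + Y)) = -20 + 5*(-3 + 2*Y) = -20 + (-15 + 10*Y) = -35 + 10*Y)
b(k) = 46 (b(k) = -8 + (12 - 21)*(5 - 11) = -8 - 9*(-6) = -8 + 54 = 46)
√(2344 + b(J(-5))) - 1*2095 = √(2344 + 46) - 1*2095 = √2390 - 2095 = -2095 + √2390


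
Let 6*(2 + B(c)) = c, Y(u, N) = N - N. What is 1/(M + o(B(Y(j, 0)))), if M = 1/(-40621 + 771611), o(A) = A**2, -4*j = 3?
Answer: 730990/2923961 ≈ 0.25000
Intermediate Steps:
j = -3/4 (j = -1/4*3 = -3/4 ≈ -0.75000)
Y(u, N) = 0
B(c) = -2 + c/6
M = 1/730990 ≈ 1.3680e-6
1/(M + o(B(Y(j, 0)))) = 1/(1/730990 + (-2 + (1/6)*0)**2) = 1/(1/730990 + (-2 + 0)**2) = 1/(1/730990 + (-2)**2) = 1/(1/730990 + 4) = 1/(2923961/730990) = 730990/2923961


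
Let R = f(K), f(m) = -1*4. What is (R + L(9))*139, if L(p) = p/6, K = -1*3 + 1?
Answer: -695/2 ≈ -347.50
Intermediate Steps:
K = -2 (K = -3 + 1 = -2)
f(m) = -4
L(p) = p/6 (L(p) = p*(1/6) = p/6)
R = -4
(R + L(9))*139 = (-4 + (1/6)*9)*139 = (-4 + 3/2)*139 = -5/2*139 = -695/2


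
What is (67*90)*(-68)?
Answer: -410040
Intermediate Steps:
(67*90)*(-68) = 6030*(-68) = -410040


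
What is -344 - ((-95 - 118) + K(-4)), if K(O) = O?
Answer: -127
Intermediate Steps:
-344 - ((-95 - 118) + K(-4)) = -344 - ((-95 - 118) - 4) = -344 - (-213 - 4) = -344 - 1*(-217) = -344 + 217 = -127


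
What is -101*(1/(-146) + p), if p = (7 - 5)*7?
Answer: -206343/146 ≈ -1413.3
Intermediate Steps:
p = 14 (p = 2*7 = 14)
-101*(1/(-146) + p) = -101*(1/(-146) + 14) = -101*(-1/146 + 14) = -101*2043/146 = -206343/146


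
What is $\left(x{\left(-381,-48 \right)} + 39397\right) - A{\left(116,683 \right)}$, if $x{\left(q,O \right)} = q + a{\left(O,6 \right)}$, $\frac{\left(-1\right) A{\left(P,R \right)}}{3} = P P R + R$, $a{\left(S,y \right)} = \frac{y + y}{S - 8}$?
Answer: $\frac{386573723}{14} \approx 2.7612 \cdot 10^{7}$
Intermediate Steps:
$a{\left(S,y \right)} = \frac{2 y}{-8 + S}$
$A{\left(P,R \right)} = - 3 R - 3 R P^{2}$ ($A{\left(P,R \right)} = - 3 \left(P P R + R\right) = - 3 \left(P^{2} R + R\right) = - 3 \left(R P^{2} + R\right) = - 3 \left(R + R P^{2}\right) = - 3 R - 3 R P^{2}$)
$x{\left(q,O \right)} = q + \frac{12}{-8 + O}$ ($x{\left(q,O \right)} = q + 2 \cdot 6 \frac{1}{-8 + O} = q + \frac{12}{-8 + O}$)
$\left(x{\left(-381,-48 \right)} + 39397\right) - A{\left(116,683 \right)} = \left(\frac{12 - 381 \left(-8 - 48\right)}{-8 - 48} + 39397\right) - \left(-3\right) 683 \left(1 + 116^{2}\right) = \left(\frac{12 - -21336}{-56} + 39397\right) - \left(-3\right) 683 \left(1 + 13456\right) = \left(- \frac{12 + 21336}{56} + 39397\right) - \left(-3\right) 683 \cdot 13457 = \left(\left(- \frac{1}{56}\right) 21348 + 39397\right) - -27573393 = \left(- \frac{5337}{14} + 39397\right) + 27573393 = \frac{546221}{14} + 27573393 = \frac{386573723}{14}$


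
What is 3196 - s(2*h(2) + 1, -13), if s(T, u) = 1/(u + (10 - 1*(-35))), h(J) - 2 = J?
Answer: 102271/32 ≈ 3196.0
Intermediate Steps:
h(J) = 2 + J
s(T, u) = 1/(45 + u) (s(T, u) = 1/(u + (10 + 35)) = 1/(u + 45) = 1/(45 + u))
3196 - s(2*h(2) + 1, -13) = 3196 - 1/(45 - 13) = 3196 - 1/32 = 102271/32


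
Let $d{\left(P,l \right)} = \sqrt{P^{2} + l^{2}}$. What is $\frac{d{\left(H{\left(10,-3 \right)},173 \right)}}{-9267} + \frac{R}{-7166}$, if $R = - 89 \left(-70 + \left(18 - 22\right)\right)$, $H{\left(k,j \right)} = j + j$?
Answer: $- \frac{3293}{3583} - \frac{\sqrt{29965}}{9267} \approx -0.93774$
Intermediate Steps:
$H{\left(k,j \right)} = 2 j$
$R = 6586$ ($R = - 89 \left(-70 + \left(18 - 22\right)\right) = - 89 \left(-70 - 4\right) = \left(-89\right) \left(-74\right) = 6586$)
$\frac{d{\left(H{\left(10,-3 \right)},173 \right)}}{-9267} + \frac{R}{-7166} = \frac{\sqrt{\left(2 \left(-3\right)\right)^{2} + 173^{2}}}{-9267} + \frac{6586}{-7166} = \sqrt{\left(-6\right)^{2} + 29929} \left(- \frac{1}{9267}\right) + 6586 \left(- \frac{1}{7166}\right) = \sqrt{36 + 29929} \left(- \frac{1}{9267}\right) - \frac{3293}{3583} = \sqrt{29965} \left(- \frac{1}{9267}\right) - \frac{3293}{3583} = - \frac{\sqrt{29965}}{9267} - \frac{3293}{3583} = - \frac{3293}{3583} - \frac{\sqrt{29965}}{9267}$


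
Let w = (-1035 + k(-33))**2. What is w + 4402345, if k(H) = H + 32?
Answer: 5475641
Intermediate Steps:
k(H) = 32 + H
w = 1073296 (w = (-1035 + (32 - 33))**2 = (-1035 - 1)**2 = (-1036)**2 = 1073296)
w + 4402345 = 1073296 + 4402345 = 5475641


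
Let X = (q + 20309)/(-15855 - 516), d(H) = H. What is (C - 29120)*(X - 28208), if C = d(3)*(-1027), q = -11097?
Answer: 14870498438380/16371 ≈ 9.0834e+8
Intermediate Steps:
C = -3081 (C = 3*(-1027) = -3081)
X = -9212/16371 (X = (-11097 + 20309)/(-15855 - 516) = 9212/(-16371) = 9212*(-1/16371) = -9212/16371 ≈ -0.56270)
(C - 29120)*(X - 28208) = (-3081 - 29120)*(-9212/16371 - 28208) = -32201*(-461802380/16371) = 14870498438380/16371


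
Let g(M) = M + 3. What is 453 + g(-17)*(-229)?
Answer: 3659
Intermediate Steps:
g(M) = 3 + M
453 + g(-17)*(-229) = 453 + (3 - 17)*(-229) = 453 - 14*(-229) = 453 + 3206 = 3659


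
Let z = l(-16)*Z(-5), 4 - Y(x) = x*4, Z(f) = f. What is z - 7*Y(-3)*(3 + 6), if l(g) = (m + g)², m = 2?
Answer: -1988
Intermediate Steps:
Y(x) = 4 - 4*x (Y(x) = 4 - x*4 = 4 - 4*x)
l(g) = (2 + g)²
z = -980 (z = (2 - 16)²*(-5) = (-14)²*(-5) = 196*(-5) = -980)
z - 7*Y(-3)*(3 + 6) = -980 - 7*(4 - 4*(-3))*(3 + 6) = -980 - 7*(4 + 12)*9 = -980 - 7*16*9 = -980 - 7*144 = -980 - 1*1008 = -980 - 1008 = -1988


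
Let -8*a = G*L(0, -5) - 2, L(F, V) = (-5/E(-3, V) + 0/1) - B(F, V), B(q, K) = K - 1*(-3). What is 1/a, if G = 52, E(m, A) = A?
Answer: -4/77 ≈ -0.051948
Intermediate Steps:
B(q, K) = 3 + K (B(q, K) = K + 3 = 3 + K)
L(F, V) = -3 - V - 5/V (L(F, V) = (-5/V + 0/1) - (3 + V) = (-5/V + 0*1) + (-3 - V) = (-5/V + 0) + (-3 - V) = -5/V + (-3 - V) = -3 - V - 5/V)
a = -77/4 (a = -(52*(-3 - 1*(-5) - 5/(-5)) - 2)/8 = -(52*(-3 + 5 - 5*(-1/5)) - 2)/8 = -(52*(-3 + 5 + 1) - 2)/8 = -(52*3 - 2)/8 = -(156 - 2)/8 = -1/8*154 = -77/4 ≈ -19.250)
1/a = 1/(-77/4) = -4/77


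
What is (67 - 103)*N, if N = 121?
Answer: -4356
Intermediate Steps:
(67 - 103)*N = (67 - 103)*121 = -36*121 = -4356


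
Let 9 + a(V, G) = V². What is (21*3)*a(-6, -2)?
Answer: 1701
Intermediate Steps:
a(V, G) = -9 + V²
(21*3)*a(-6, -2) = (21*3)*(-9 + (-6)²) = 63*(-9 + 36) = 63*27 = 1701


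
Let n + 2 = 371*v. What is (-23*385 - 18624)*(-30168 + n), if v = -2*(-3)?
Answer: 767873176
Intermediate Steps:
v = 6
n = 2224 (n = -2 + 371*6 = -2 + 2226 = 2224)
(-23*385 - 18624)*(-30168 + n) = (-23*385 - 18624)*(-30168 + 2224) = (-8855 - 18624)*(-27944) = -27479*(-27944) = 767873176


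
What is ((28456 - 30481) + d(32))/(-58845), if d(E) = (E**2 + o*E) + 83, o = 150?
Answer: -1294/19615 ≈ -0.065970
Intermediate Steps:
d(E) = 83 + E**2 + 150*E (d(E) = (E**2 + 150*E) + 83 = 83 + E**2 + 150*E)
((28456 - 30481) + d(32))/(-58845) = ((28456 - 30481) + (83 + 32**2 + 150*32))/(-58845) = (-2025 + (83 + 1024 + 4800))*(-1/58845) = (-2025 + 5907)*(-1/58845) = 3882*(-1/58845) = -1294/19615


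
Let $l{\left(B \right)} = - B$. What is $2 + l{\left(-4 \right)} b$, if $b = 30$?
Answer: $122$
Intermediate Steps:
$2 + l{\left(-4 \right)} b = 2 + \left(-1\right) \left(-4\right) 30 = 2 + 4 \cdot 30 = 2 + 120 = 122$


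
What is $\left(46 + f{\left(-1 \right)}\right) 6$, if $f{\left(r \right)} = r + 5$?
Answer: $300$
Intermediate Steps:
$f{\left(r \right)} = 5 + r$
$\left(46 + f{\left(-1 \right)}\right) 6 = \left(46 + \left(5 - 1\right)\right) 6 = \left(46 + 4\right) 6 = 50 \cdot 6 = 300$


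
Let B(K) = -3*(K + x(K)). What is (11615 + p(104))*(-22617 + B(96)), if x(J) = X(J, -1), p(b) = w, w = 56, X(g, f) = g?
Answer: -270685503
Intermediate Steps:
p(b) = 56
x(J) = J
B(K) = -6*K (B(K) = -3*(K + K) = -6*K)
(11615 + p(104))*(-22617 + B(96)) = (11615 + 56)*(-22617 - 6*96) = 11671*(-22617 - 576) = 11671*(-23193) = -270685503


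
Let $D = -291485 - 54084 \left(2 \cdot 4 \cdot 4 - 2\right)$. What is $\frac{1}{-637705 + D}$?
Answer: $- \frac{1}{2551710} \approx -3.9189 \cdot 10^{-7}$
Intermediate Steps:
$D = -1914005$ ($D = -291485 - 54084 \left(2 \cdot 16 - 2\right) = -291485 - 54084 \left(32 - 2\right) = -291485 - 54084 \cdot 30 = -291485 - 1622520 = -1914005$)
$\frac{1}{-637705 + D} = \frac{1}{-637705 - 1914005} = \frac{1}{-2551710} = - \frac{1}{2551710}$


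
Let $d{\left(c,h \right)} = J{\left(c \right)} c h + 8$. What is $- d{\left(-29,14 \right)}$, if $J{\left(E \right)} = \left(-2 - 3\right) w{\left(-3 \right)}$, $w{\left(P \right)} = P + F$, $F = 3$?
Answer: $-8$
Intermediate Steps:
$w{\left(P \right)} = 3 + P$ ($w{\left(P \right)} = P + 3 = 3 + P$)
$J{\left(E \right)} = 0$ ($J{\left(E \right)} = \left(-2 - 3\right) \left(3 - 3\right) = \left(-5\right) 0 = 0$)
$d{\left(c,h \right)} = 8$ ($d{\left(c,h \right)} = 0 c h + 8 = 0 h + 8 = 0 + 8 = 8$)
$- d{\left(-29,14 \right)} = \left(-1\right) 8 = -8$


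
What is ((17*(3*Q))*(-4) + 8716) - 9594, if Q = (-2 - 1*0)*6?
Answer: 1570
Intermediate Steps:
Q = -12 (Q = (-2 + 0)*6 = -2*6 = -12)
((17*(3*Q))*(-4) + 8716) - 9594 = ((17*(3*(-12)))*(-4) + 8716) - 9594 = ((17*(-36))*(-4) + 8716) - 9594 = (-612*(-4) + 8716) - 9594 = (2448 + 8716) - 9594 = 11164 - 9594 = 1570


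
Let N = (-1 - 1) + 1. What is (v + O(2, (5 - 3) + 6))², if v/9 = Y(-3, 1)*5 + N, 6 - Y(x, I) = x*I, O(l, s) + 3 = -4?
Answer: 151321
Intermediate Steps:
N = -1 (N = -2 + 1 = -1)
O(l, s) = -7 (O(l, s) = -3 - 4 = -7)
Y(x, I) = 6 - I*x (Y(x, I) = 6 - x*I = 6 - I*x)
v = 396 (v = 9*((6 - 1*1*(-3))*5 - 1) = 9*((6 + 3)*5 - 1) = 9*(9*5 - 1) = 9*(45 - 1) = 9*44 = 396)
(v + O(2, (5 - 3) + 6))² = (396 - 7)² = 389² = 151321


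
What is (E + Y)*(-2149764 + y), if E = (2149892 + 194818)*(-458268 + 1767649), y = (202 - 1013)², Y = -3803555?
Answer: -4580743477006461065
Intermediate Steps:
y = 657721 (y = (-811)² = 657721)
E = 3070118724510 (E = 2344710*1309381 = 3070118724510)
(E + Y)*(-2149764 + y) = (3070118724510 - 3803555)*(-2149764 + 657721) = 3070114920955*(-1492043) = -4580743477006461065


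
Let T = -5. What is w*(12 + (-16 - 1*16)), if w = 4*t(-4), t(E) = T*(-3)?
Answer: -1200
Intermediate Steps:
t(E) = 15 (t(E) = -5*(-3) = 15)
w = 60 (w = 4*15 = 60)
w*(12 + (-16 - 1*16)) = 60*(12 + (-16 - 1*16)) = 60*(12 + (-16 - 16)) = 60*(12 - 32) = 60*(-20) = -1200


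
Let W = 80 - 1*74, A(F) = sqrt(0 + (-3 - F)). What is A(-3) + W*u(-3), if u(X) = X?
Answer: -18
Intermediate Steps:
A(F) = sqrt(-3 - F)
W = 6 (W = 80 - 74 = 6)
A(-3) + W*u(-3) = sqrt(-3 - 1*(-3)) + 6*(-3) = sqrt(-3 + 3) - 18 = sqrt(0) - 18 = 0 - 18 = -18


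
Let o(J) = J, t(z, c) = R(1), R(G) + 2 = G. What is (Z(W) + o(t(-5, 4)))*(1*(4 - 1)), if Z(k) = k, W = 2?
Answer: 3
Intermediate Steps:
R(G) = -2 + G
t(z, c) = -1 (t(z, c) = -2 + 1 = -1)
(Z(W) + o(t(-5, 4)))*(1*(4 - 1)) = (2 - 1)*(1*(4 - 1)) = 1*(1*3) = 1*3 = 3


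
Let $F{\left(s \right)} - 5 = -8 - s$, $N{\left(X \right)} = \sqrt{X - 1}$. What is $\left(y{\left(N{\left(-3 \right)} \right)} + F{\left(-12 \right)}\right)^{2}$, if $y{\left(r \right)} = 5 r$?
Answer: $-19 + 180 i \approx -19.0 + 180.0 i$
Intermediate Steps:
$N{\left(X \right)} = \sqrt{-1 + X}$
$F{\left(s \right)} = -3 - s$ ($F{\left(s \right)} = 5 - \left(8 + s\right) = -3 - s$)
$\left(y{\left(N{\left(-3 \right)} \right)} + F{\left(-12 \right)}\right)^{2} = \left(5 \sqrt{-1 - 3} - -9\right)^{2} = \left(5 \sqrt{-4} + \left(-3 + 12\right)\right)^{2} = \left(5 \cdot 2 i + 9\right)^{2} = \left(10 i + 9\right)^{2} = \left(9 + 10 i\right)^{2}$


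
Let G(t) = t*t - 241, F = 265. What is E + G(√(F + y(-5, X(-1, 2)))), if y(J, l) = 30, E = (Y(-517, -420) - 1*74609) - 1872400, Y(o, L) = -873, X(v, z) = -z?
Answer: -1947828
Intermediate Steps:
E = -1947882 (E = (-873 - 1*74609) - 1872400 = (-873 - 74609) - 1872400 = -75482 - 1872400 = -1947882)
G(t) = -241 + t² (G(t) = t² - 241 = -241 + t²)
E + G(√(F + y(-5, X(-1, 2)))) = -1947882 + (-241 + (√(265 + 30))²) = -1947882 + (-241 + (√295)²) = -1947882 + (-241 + 295) = -1947882 + 54 = -1947828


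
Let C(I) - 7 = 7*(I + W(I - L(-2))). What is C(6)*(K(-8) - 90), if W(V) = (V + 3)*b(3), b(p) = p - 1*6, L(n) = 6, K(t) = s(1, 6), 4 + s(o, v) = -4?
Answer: 1372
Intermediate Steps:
s(o, v) = -8 (s(o, v) = -4 - 4 = -8)
K(t) = -8
b(p) = -6 + p (b(p) = p - 6 = -6 + p)
W(V) = -9 - 3*V (W(V) = (V + 3)*(-6 + 3) = (3 + V)*(-3) = -9 - 3*V)
C(I) = 70 - 14*I (C(I) = 7 + 7*(I + (-9 - 3*(I - 1*6))) = 7 + 7*(I + (-9 - 3*(I - 6))) = 7 + 7*(I + (-9 - 3*(-6 + I))) = 7 + 7*(I + (-9 + (18 - 3*I))) = 7 + 7*(I + (9 - 3*I)) = 7 + 7*(9 - 2*I) = 7 + (63 - 14*I) = 70 - 14*I)
C(6)*(K(-8) - 90) = (70 - 14*6)*(-8 - 90) = (70 - 84)*(-98) = -14*(-98) = 1372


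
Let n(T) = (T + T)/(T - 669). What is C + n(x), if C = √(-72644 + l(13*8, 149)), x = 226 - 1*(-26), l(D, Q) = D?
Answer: -168/139 + 6*I*√2015 ≈ -1.2086 + 269.33*I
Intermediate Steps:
x = 252 (x = 226 + 26 = 252)
n(T) = 2*T/(-669 + T) (n(T) = (2*T)/(-669 + T) = 2*T/(-669 + T))
C = 6*I*√2015 (C = √(-72644 + 13*8) = √(-72644 + 104) = √(-72540) = 6*I*√2015 ≈ 269.33*I)
C + n(x) = 6*I*√2015 + 2*252/(-669 + 252) = 6*I*√2015 + 2*252/(-417) = 6*I*√2015 + 2*252*(-1/417) = 6*I*√2015 - 168/139 = -168/139 + 6*I*√2015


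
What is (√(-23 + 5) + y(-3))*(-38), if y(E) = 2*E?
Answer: 228 - 114*I*√2 ≈ 228.0 - 161.22*I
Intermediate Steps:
(√(-23 + 5) + y(-3))*(-38) = (√(-23 + 5) + 2*(-3))*(-38) = (√(-18) - 6)*(-38) = (3*I*√2 - 6)*(-38) = (-6 + 3*I*√2)*(-38) = 228 - 114*I*√2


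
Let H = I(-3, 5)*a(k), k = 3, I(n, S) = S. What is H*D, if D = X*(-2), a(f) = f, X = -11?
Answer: 330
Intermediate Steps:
D = 22 (D = -11*(-2) = 22)
H = 15 (H = 5*3 = 15)
H*D = 15*22 = 330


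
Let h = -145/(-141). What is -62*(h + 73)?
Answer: -647156/141 ≈ -4589.8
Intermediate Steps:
h = 145/141 (h = -145*(-1/141) = 145/141 ≈ 1.0284)
-62*(h + 73) = -62*(145/141 + 73) = -62*10438/141 = -647156/141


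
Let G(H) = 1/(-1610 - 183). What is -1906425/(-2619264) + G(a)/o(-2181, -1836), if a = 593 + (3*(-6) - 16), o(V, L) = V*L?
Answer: 1140636094584053/1567135901079936 ≈ 0.72785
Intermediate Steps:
o(V, L) = L*V
a = 559 (a = 593 + (-18 - 16) = 593 - 34 = 559)
G(H) = -1/1793 (G(H) = 1/(-1793) = -1/1793)
-1906425/(-2619264) + G(a)/o(-2181, -1836) = -1906425/(-2619264) - 1/(1793*((-1836*(-2181)))) = -1906425*(-1/2619264) - 1/1793/4004316 = 635475/873088 - 1/1793*1/4004316 = 635475/873088 - 1/7179738588 = 1140636094584053/1567135901079936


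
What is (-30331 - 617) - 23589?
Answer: -54537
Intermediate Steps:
(-30331 - 617) - 23589 = -30948 - 23589 = -54537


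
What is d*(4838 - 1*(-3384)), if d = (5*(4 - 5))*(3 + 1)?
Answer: -164440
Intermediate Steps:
d = -20 (d = (5*(-1))*4 = -5*4 = -20)
d*(4838 - 1*(-3384)) = -20*(4838 - 1*(-3384)) = -20*(4838 + 3384) = -20*8222 = -164440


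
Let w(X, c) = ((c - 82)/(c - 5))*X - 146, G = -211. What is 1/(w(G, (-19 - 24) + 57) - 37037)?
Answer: -9/320299 ≈ -2.8099e-5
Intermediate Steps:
w(X, c) = -146 + X*(-82 + c)/(-5 + c) (w(X, c) = ((-82 + c)/(-5 + c))*X - 146 = X*(-82 + c)/(-5 + c) - 146 = -146 + X*(-82 + c)/(-5 + c))
1/(w(G, (-19 - 24) + 57) - 37037) = 1/((730 - 146*((-19 - 24) + 57) - 82*(-211) - 211*((-19 - 24) + 57))/(-5 + ((-19 - 24) + 57)) - 37037) = 1/((730 - 146*(-43 + 57) + 17302 - 211*(-43 + 57))/(-5 + (-43 + 57)) - 37037) = 1/((730 - 146*14 + 17302 - 211*14)/(-5 + 14) - 37037) = 1/((730 - 2044 + 17302 - 2954)/9 - 37037) = 1/((⅑)*13034 - 37037) = 1/(13034/9 - 37037) = 1/(-320299/9) = -9/320299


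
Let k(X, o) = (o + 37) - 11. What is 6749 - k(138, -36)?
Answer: 6759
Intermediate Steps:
k(X, o) = 26 + o (k(X, o) = (37 + o) - 11 = 26 + o)
6749 - k(138, -36) = 6749 - (26 - 36) = 6749 - 1*(-10) = 6749 + 10 = 6759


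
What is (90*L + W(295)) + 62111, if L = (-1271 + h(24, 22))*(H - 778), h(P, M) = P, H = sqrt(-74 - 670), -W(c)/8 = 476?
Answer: 87373243 - 224460*I*sqrt(186) ≈ 8.7373e+7 - 3.0612e+6*I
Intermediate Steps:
W(c) = -3808 (W(c) = -8*476 = -3808)
H = 2*I*sqrt(186) (H = sqrt(-744) = 2*I*sqrt(186) ≈ 27.276*I)
L = 970166 - 2494*I*sqrt(186) (L = (-1271 + 24)*(2*I*sqrt(186) - 778) = -1247*(-778 + 2*I*sqrt(186)) = 970166 - 2494*I*sqrt(186) ≈ 9.7017e+5 - 34014.0*I)
(90*L + W(295)) + 62111 = (90*(970166 - 2494*I*sqrt(186)) - 3808) + 62111 = ((87314940 - 224460*I*sqrt(186)) - 3808) + 62111 = (87311132 - 224460*I*sqrt(186)) + 62111 = 87373243 - 224460*I*sqrt(186)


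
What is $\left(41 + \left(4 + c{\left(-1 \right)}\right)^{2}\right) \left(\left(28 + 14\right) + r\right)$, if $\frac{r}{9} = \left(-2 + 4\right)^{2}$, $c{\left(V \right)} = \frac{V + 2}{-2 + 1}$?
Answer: $3900$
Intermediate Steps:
$c{\left(V \right)} = -2 - V$ ($c{\left(V \right)} = \frac{2 + V}{-1} = \left(2 + V\right) \left(-1\right) = -2 - V$)
$r = 36$ ($r = 9 \left(-2 + 4\right)^{2} = 9 \cdot 2^{2} = 9 \cdot 4 = 36$)
$\left(41 + \left(4 + c{\left(-1 \right)}\right)^{2}\right) \left(\left(28 + 14\right) + r\right) = \left(41 + \left(4 - 1\right)^{2}\right) \left(\left(28 + 14\right) + 36\right) = \left(41 + \left(4 + \left(-2 + 1\right)\right)^{2}\right) \left(42 + 36\right) = \left(41 + \left(4 - 1\right)^{2}\right) 78 = \left(41 + 3^{2}\right) 78 = \left(41 + 9\right) 78 = 50 \cdot 78 = 3900$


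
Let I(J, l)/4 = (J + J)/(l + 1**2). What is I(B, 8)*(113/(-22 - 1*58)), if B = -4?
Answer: 226/45 ≈ 5.0222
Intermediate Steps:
I(J, l) = 8*J/(1 + l) (I(J, l) = 4*((J + J)/(l + 1**2)) = 4*((2*J)/(l + 1)) = 4*((2*J)/(1 + l)) = 4*(2*J/(1 + l)) = 8*J/(1 + l))
I(B, 8)*(113/(-22 - 1*58)) = (8*(-4)/(1 + 8))*(113/(-22 - 1*58)) = (8*(-4)/9)*(113/(-22 - 58)) = (8*(-4)*(1/9))*(113/(-80)) = -3616*(-1)/(9*80) = -32/9*(-113/80) = 226/45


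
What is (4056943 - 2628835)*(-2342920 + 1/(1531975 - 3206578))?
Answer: -1867708614313223396/558201 ≈ -3.3459e+12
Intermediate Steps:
(4056943 - 2628835)*(-2342920 + 1/(1531975 - 3206578)) = 1428108*(-2342920 + 1/(-1674603)) = 1428108*(-2342920 - 1/1674603) = 1428108*(-3923460860761/1674603) = -1867708614313223396/558201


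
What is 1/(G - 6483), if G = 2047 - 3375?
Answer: -1/7811 ≈ -0.00012802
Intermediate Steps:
G = -1328
1/(G - 6483) = 1/(-1328 - 6483) = 1/(-7811) = -1/7811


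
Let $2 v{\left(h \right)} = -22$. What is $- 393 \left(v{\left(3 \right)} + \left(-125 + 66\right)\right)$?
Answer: $27510$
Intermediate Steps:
$v{\left(h \right)} = -11$ ($v{\left(h \right)} = \frac{1}{2} \left(-22\right) = -11$)
$- 393 \left(v{\left(3 \right)} + \left(-125 + 66\right)\right) = - 393 \left(-11 + \left(-125 + 66\right)\right) = - 393 \left(-11 - 59\right) = \left(-393\right) \left(-70\right) = 27510$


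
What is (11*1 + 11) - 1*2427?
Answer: -2405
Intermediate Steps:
(11*1 + 11) - 1*2427 = (11 + 11) - 2427 = 22 - 2427 = -2405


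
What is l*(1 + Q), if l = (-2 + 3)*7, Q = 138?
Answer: 973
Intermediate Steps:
l = 7 (l = 1*7 = 7)
l*(1 + Q) = 7*(1 + 138) = 7*139 = 973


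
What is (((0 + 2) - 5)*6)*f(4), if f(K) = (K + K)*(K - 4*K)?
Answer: 1728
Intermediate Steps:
f(K) = -6*K**2 (f(K) = (2*K)*(-3*K) = -6*K**2)
(((0 + 2) - 5)*6)*f(4) = (((0 + 2) - 5)*6)*(-6*4**2) = ((2 - 5)*6)*(-6*16) = -3*6*(-96) = -18*(-96) = 1728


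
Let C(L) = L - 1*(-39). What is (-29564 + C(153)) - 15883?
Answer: -45255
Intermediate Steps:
C(L) = 39 + L (C(L) = L + 39 = 39 + L)
(-29564 + C(153)) - 15883 = (-29564 + (39 + 153)) - 15883 = (-29564 + 192) - 15883 = -29372 - 15883 = -45255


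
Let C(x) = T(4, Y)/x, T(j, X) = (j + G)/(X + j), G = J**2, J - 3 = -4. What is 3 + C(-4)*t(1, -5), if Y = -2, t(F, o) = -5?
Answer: 49/8 ≈ 6.1250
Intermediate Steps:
J = -1 (J = 3 - 4 = -1)
G = 1 (G = (-1)**2 = 1)
T(j, X) = (1 + j)/(X + j) (T(j, X) = (j + 1)/(X + j) = (1 + j)/(X + j))
C(x) = 5/(2*x) (C(x) = ((1 + 4)/(-2 + 4))/x = (5/2)/x = ((1/2)*5)/x = 5/(2*x))
3 + C(-4)*t(1, -5) = 3 + ((5/2)/(-4))*(-5) = 3 + ((5/2)*(-1/4))*(-5) = 3 - 5/8*(-5) = 3 + 25/8 = 49/8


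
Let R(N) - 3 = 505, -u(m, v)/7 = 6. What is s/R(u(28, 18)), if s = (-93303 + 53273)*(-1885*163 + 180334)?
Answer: 2540323815/254 ≈ 1.0001e+7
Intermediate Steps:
u(m, v) = -42 (u(m, v) = -7*6 = -42)
R(N) = 508 (R(N) = 3 + 505 = 508)
s = 5080647630 (s = -40030*(-307255 + 180334) = -40030*(-126921) = 5080647630)
s/R(u(28, 18)) = 5080647630/508 = 5080647630*(1/508) = 2540323815/254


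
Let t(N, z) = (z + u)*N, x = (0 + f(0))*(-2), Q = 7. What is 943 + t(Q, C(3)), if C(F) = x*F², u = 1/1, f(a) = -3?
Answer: 1328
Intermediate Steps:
u = 1
x = 6 (x = (0 - 3)*(-2) = -3*(-2) = 6)
C(F) = 6*F²
t(N, z) = N*(1 + z) (t(N, z) = (z + 1)*N = (1 + z)*N = N*(1 + z))
943 + t(Q, C(3)) = 943 + 7*(1 + 6*3²) = 943 + 7*(1 + 6*9) = 943 + 7*(1 + 54) = 943 + 7*55 = 943 + 385 = 1328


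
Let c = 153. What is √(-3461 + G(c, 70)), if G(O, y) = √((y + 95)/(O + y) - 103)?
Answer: √(-172112069 + 446*I*√1271323)/223 ≈ 0.085945 + 58.83*I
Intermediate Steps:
G(O, y) = √(-103 + (95 + y)/(O + y)) (G(O, y) = √((95 + y)/(O + y) - 103) = √(-103 + (95 + y)/(O + y)))
√(-3461 + G(c, 70)) = √(-3461 + √((95 - 103*153 - 102*70)/(153 + 70))) = √(-3461 + √((95 - 15759 - 7140)/223)) = √(-3461 + √((1/223)*(-22804))) = √(-3461 + √(-22804/223)) = √(-3461 + 2*I*√1271323/223)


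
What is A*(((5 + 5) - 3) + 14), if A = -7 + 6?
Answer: -21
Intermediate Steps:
A = -1
A*(((5 + 5) - 3) + 14) = -(((5 + 5) - 3) + 14) = -((10 - 3) + 14) = -(7 + 14) = -1*21 = -21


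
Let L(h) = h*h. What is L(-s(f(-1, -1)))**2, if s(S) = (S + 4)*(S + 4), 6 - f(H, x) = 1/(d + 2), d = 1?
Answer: 500246412961/6561 ≈ 7.6246e+7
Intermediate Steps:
f(H, x) = 17/3 (f(H, x) = 6 - 1/(1 + 2) = 6 - 1/3 = 17/3)
s(S) = (4 + S)**2 (s(S) = (4 + S)*(4 + S) = (4 + S)**2)
L(h) = h**2
L(-s(f(-1, -1)))**2 = ((-(4 + 17/3)**2)**2)**2 = ((-(29/3)**2)**2)**2 = ((-1*841/9)**2)**2 = ((-841/9)**2)**2 = (707281/81)**2 = 500246412961/6561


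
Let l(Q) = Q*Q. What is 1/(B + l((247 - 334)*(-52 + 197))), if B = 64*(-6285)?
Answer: 1/158735985 ≈ 6.2998e-9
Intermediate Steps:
B = -402240
l(Q) = Q²
1/(B + l((247 - 334)*(-52 + 197))) = 1/(-402240 + ((247 - 334)*(-52 + 197))²) = 1/(-402240 + (-87*145)²) = 1/(-402240 + (-12615)²) = 1/(-402240 + 159138225) = 1/158735985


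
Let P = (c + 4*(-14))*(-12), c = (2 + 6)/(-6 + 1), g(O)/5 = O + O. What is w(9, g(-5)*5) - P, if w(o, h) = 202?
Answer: -2446/5 ≈ -489.20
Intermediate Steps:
g(O) = 10*O (g(O) = 5*(O + O) = 5*(2*O) = 10*O)
c = -8/5 (c = 8/(-5) = 8*(-⅕) = -8/5 ≈ -1.6000)
P = 3456/5 (P = (-8/5 + 4*(-14))*(-12) = (-8/5 - 56)*(-12) = -288/5*(-12) = 3456/5 ≈ 691.20)
w(9, g(-5)*5) - P = 202 - 1*3456/5 = 202 - 3456/5 = -2446/5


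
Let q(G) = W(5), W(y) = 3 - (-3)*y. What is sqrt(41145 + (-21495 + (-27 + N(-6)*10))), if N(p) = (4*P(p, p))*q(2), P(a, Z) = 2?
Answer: sqrt(21063) ≈ 145.13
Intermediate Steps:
W(y) = 3 + 3*y
q(G) = 18 (q(G) = 3 + 3*5 = 3 + 15 = 18)
N(p) = 144 (N(p) = (4*2)*18 = 8*18 = 144)
sqrt(41145 + (-21495 + (-27 + N(-6)*10))) = sqrt(41145 + (-21495 + (-27 + 144*10))) = sqrt(41145 + (-21495 + (-27 + 1440))) = sqrt(41145 + (-21495 + 1413)) = sqrt(41145 - 20082) = sqrt(21063)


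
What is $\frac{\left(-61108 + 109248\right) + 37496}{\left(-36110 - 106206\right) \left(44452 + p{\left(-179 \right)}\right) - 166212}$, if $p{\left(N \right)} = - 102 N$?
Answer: $- \frac{21409}{2231200643} \approx -9.5953 \cdot 10^{-6}$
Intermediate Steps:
$\frac{\left(-61108 + 109248\right) + 37496}{\left(-36110 - 106206\right) \left(44452 + p{\left(-179 \right)}\right) - 166212} = \frac{\left(-61108 + 109248\right) + 37496}{\left(-36110 - 106206\right) \left(44452 - -18258\right) - 166212} = \frac{48140 + 37496}{- 142316 \left(44452 + 18258\right) - 166212} = \frac{85636}{\left(-142316\right) 62710 - 166212} = \frac{85636}{-8924636360 - 166212} = \frac{85636}{-8924802572} = 85636 \left(- \frac{1}{8924802572}\right) = - \frac{21409}{2231200643}$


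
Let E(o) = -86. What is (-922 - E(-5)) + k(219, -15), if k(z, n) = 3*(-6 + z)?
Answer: -197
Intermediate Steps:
k(z, n) = -18 + 3*z
(-922 - E(-5)) + k(219, -15) = (-922 - 1*(-86)) + (-18 + 3*219) = (-922 + 86) + (-18 + 657) = -836 + 639 = -197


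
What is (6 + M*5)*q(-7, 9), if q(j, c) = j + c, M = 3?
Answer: 42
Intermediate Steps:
q(j, c) = c + j
(6 + M*5)*q(-7, 9) = (6 + 3*5)*(9 - 7) = (6 + 15)*2 = 21*2 = 42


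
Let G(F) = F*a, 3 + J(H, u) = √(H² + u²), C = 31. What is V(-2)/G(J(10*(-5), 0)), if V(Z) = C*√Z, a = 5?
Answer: 31*I*√2/235 ≈ 0.18656*I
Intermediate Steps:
J(H, u) = -3 + √(H² + u²)
G(F) = 5*F (G(F) = F*5 = 5*F)
V(Z) = 31*√Z
V(-2)/G(J(10*(-5), 0)) = (31*√(-2))/((5*(-3 + √((10*(-5))² + 0²)))) = (31*(I*√2))/((5*(-3 + √((-50)² + 0)))) = (31*I*√2)/((5*(-3 + √(2500 + 0)))) = (31*I*√2)/((5*(-3 + √2500))) = (31*I*√2)/((5*(-3 + 50))) = (31*I*√2)/((5*47)) = (31*I*√2)/235 = (31*I*√2)*(1/235) = 31*I*√2/235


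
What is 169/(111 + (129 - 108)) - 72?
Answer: -9335/132 ≈ -70.720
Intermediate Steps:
169/(111 + (129 - 108)) - 72 = 169/(111 + 21) - 72 = 169/132 - 72 = -9335/132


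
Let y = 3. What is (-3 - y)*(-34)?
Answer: 204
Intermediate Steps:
(-3 - y)*(-34) = (-3 - 1*3)*(-34) = (-3 - 3)*(-34) = -6*(-34) = 204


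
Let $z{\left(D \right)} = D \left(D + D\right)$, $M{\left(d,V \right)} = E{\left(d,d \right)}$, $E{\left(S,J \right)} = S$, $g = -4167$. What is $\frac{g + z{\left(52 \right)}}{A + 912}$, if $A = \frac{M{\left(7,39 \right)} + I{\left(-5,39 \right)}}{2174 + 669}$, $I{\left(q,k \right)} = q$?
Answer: $\frac{3528163}{2592818} \approx 1.3607$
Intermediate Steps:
$M{\left(d,V \right)} = d$
$z{\left(D \right)} = 2 D^{2}$ ($z{\left(D \right)} = D 2 D = 2 D^{2}$)
$A = \frac{2}{2843}$ ($A = \frac{7 - 5}{2174 + 669} = \frac{2}{2843} \approx 0.00070348$)
$\frac{g + z{\left(52 \right)}}{A + 912} = \frac{-4167 + 2 \cdot 52^{2}}{\frac{2}{2843} + 912} = \frac{-4167 + 2 \cdot 2704}{\frac{2592818}{2843}} = \left(-4167 + 5408\right) \frac{2843}{2592818} = 1241 \cdot \frac{2843}{2592818} = \frac{3528163}{2592818}$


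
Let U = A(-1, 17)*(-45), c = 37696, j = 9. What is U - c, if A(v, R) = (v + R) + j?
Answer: -38821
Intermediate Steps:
A(v, R) = 9 + R + v (A(v, R) = (v + R) + 9 = (R + v) + 9 = 9 + R + v)
U = -1125 (U = (9 + 17 - 1)*(-45) = 25*(-45) = -1125)
U - c = -1125 - 1*37696 = -1125 - 37696 = -38821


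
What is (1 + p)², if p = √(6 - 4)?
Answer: (1 + √2)² ≈ 5.8284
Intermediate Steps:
p = √2 ≈ 1.4142
(1 + p)² = (1 + √2)²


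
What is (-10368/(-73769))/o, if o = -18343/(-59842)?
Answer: 620441856/1353144767 ≈ 0.45852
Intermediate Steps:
o = 18343/59842 (o = -18343*(-1/59842) = 18343/59842 ≈ 0.30652)
(-10368/(-73769))/o = (-10368/(-73769))/(18343/59842) = -10368*(-1/73769)*(59842/18343) = (10368/73769)*(59842/18343) = 620441856/1353144767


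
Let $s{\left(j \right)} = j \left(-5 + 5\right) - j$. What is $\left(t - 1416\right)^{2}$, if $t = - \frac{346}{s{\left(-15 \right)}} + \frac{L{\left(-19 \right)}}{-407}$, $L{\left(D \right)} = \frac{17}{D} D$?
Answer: $\frac{77189526063049}{37271025} \approx 2.071 \cdot 10^{6}$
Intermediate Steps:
$L{\left(D \right)} = 17$
$s{\left(j \right)} = - j$ ($s{\left(j \right)} = j 0 - j = 0 - j = - j$)
$t = - \frac{141077}{6105}$ ($t = - \frac{346}{\left(-1\right) \left(-15\right)} + \frac{17}{-407} = - \frac{346}{15} + 17 \left(- \frac{1}{407}\right) = \left(-346\right) \frac{1}{15} - \frac{17}{407} = - \frac{346}{15} - \frac{17}{407} = - \frac{141077}{6105} \approx -23.108$)
$\left(t - 1416\right)^{2} = \left(- \frac{141077}{6105} - 1416\right)^{2} = \left(- \frac{8785757}{6105}\right)^{2} = \frac{77189526063049}{37271025}$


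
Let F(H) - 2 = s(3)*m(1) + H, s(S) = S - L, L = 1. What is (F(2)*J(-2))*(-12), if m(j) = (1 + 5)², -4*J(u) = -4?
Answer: -912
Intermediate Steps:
J(u) = 1 (J(u) = -¼*(-4) = 1)
m(j) = 36 (m(j) = 6² = 36)
s(S) = -1 + S (s(S) = S - 1*1 = S - 1 = -1 + S)
F(H) = 74 + H (F(H) = 2 + ((-1 + 3)*36 + H) = 2 + (2*36 + H) = 2 + (72 + H) = 74 + H)
(F(2)*J(-2))*(-12) = ((74 + 2)*1)*(-12) = (76*1)*(-12) = 76*(-12) = -912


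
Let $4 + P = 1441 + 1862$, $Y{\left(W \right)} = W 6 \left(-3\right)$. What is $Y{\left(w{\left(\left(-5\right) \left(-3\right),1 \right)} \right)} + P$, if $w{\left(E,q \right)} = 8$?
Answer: $3155$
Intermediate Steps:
$Y{\left(W \right)} = - 18 W$ ($Y{\left(W \right)} = 6 W \left(-3\right) = - 18 W$)
$P = 3299$ ($P = -4 + \left(1441 + 1862\right) = -4 + 3303 = 3299$)
$Y{\left(w{\left(\left(-5\right) \left(-3\right),1 \right)} \right)} + P = \left(-18\right) 8 + 3299 = -144 + 3299 = 3155$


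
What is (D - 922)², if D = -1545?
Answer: 6086089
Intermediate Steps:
(D - 922)² = (-1545 - 922)² = (-2467)² = 6086089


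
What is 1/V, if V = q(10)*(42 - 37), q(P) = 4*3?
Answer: 1/60 ≈ 0.016667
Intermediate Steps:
q(P) = 12
V = 60 (V = 12*(42 - 37) = 12*5 = 60)
1/V = 1/60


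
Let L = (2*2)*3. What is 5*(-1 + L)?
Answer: 55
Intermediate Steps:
L = 12 (L = 4*3 = 12)
5*(-1 + L) = 5*(-1 + 12) = 5*11 = 55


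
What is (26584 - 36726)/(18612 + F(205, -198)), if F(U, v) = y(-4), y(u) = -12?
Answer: -5071/9300 ≈ -0.54527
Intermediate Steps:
F(U, v) = -12
(26584 - 36726)/(18612 + F(205, -198)) = (26584 - 36726)/(18612 - 12) = -10142/18600 = -10142*1/18600 = -5071/9300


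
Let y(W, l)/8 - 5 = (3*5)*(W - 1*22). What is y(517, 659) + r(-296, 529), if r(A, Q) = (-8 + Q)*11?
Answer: 65171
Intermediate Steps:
y(W, l) = -2600 + 120*W (y(W, l) = 40 + 8*((3*5)*(W - 1*22)) = 40 + 8*(15*(W - 22)) = 40 + 8*(15*(-22 + W)) = 40 + 8*(-330 + 15*W) = 40 + (-2640 + 120*W) = -2600 + 120*W)
r(A, Q) = -88 + 11*Q
y(517, 659) + r(-296, 529) = (-2600 + 120*517) + (-88 + 11*529) = (-2600 + 62040) + (-88 + 5819) = 59440 + 5731 = 65171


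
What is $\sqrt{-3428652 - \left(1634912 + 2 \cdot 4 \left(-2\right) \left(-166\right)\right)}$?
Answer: $2 i \sqrt{1266555} \approx 2250.8 i$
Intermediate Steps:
$\sqrt{-3428652 - \left(1634912 + 2 \cdot 4 \left(-2\right) \left(-166\right)\right)} = \sqrt{-3428652 - \left(1634912 + 8 \left(-2\right) \left(-166\right)\right)} = \sqrt{-3428652 - \left(1634912 + 2656\right)} = \sqrt{-3428652 - 1637568} = \sqrt{-5066220} = 2 i \sqrt{1266555}$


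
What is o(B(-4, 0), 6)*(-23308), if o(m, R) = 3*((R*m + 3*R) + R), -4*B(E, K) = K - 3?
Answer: -1992834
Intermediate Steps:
B(E, K) = 3/4 - K/4 (B(E, K) = -(K - 3)/4 = -(-3 + K)/4 = 3/4 - K/4)
o(m, R) = 12*R + 3*R*m (o(m, R) = 3*((3*R + R*m) + R) = 3*(4*R + R*m) = 12*R + 3*R*m)
o(B(-4, 0), 6)*(-23308) = (3*6*(4 + (3/4 - 1/4*0)))*(-23308) = (3*6*(4 + (3/4 + 0)))*(-23308) = (3*6*(4 + 3/4))*(-23308) = (3*6*(19/4))*(-23308) = (171/2)*(-23308) = -1992834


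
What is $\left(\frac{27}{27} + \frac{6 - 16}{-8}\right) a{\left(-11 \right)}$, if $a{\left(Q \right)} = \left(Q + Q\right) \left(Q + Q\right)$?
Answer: $1089$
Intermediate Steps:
$a{\left(Q \right)} = 4 Q^{2}$ ($a{\left(Q \right)} = 2 Q 2 Q = 4 Q^{2}$)
$\left(\frac{27}{27} + \frac{6 - 16}{-8}\right) a{\left(-11 \right)} = \left(\frac{27}{27} + \frac{6 - 16}{-8}\right) 4 \left(-11\right)^{2} = \left(27 \cdot \frac{1}{27} + \left(6 - 16\right) \left(- \frac{1}{8}\right)\right) 4 \cdot 121 = \left(1 - - \frac{5}{4}\right) 484 = \left(1 + \frac{5}{4}\right) 484 = \frac{9}{4} \cdot 484 = 1089$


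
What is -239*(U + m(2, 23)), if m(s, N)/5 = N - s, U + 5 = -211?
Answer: 26529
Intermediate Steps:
U = -216 (U = -5 - 211 = -216)
m(s, N) = -5*s + 5*N (m(s, N) = 5*(N - s) = -5*s + 5*N)
-239*(U + m(2, 23)) = -239*(-216 + (-5*2 + 5*23)) = -239*(-216 + (-10 + 115)) = -239*(-216 + 105) = -239*(-111) = 26529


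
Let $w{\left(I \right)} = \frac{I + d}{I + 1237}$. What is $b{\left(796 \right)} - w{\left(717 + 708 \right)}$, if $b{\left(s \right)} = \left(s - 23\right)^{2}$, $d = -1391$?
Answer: $\frac{795311082}{1331} \approx 5.9753 \cdot 10^{5}$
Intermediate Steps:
$b{\left(s \right)} = \left(-23 + s\right)^{2}$
$w{\left(I \right)} = \frac{-1391 + I}{1237 + I}$ ($w{\left(I \right)} = \frac{I - 1391}{I + 1237} = \frac{-1391 + I}{1237 + I}$)
$b{\left(796 \right)} - w{\left(717 + 708 \right)} = \left(-23 + 796\right)^{2} - \frac{-1391 + \left(717 + 708\right)}{1237 + \left(717 + 708\right)} = 773^{2} - \frac{-1391 + 1425}{1237 + 1425} = 597529 - \frac{1}{2662} \cdot 34 = 597529 - \frac{17}{1331} = \frac{795311082}{1331}$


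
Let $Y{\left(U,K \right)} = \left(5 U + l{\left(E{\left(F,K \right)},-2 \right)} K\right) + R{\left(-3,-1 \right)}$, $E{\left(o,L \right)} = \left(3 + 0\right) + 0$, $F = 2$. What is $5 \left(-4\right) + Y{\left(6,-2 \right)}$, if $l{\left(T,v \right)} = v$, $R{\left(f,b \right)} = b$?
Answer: $13$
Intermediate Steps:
$E{\left(o,L \right)} = 3$ ($E{\left(o,L \right)} = 3 + 0 = 3$)
$Y{\left(U,K \right)} = -1 - 2 K + 5 U$ ($Y{\left(U,K \right)} = \left(5 U - 2 K\right) - 1 = \left(- 2 K + 5 U\right) - 1 = -1 - 2 K + 5 U$)
$5 \left(-4\right) + Y{\left(6,-2 \right)} = 5 \left(-4\right) - -33 = -20 + \left(-1 + 4 + 30\right) = -20 + 33 = 13$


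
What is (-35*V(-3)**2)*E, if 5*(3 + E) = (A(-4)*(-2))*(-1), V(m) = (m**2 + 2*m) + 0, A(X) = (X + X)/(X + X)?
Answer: 819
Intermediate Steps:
A(X) = 1 (A(X) = (2*X)/((2*X)) = (2*X)*(1/(2*X)) = 1)
V(m) = m**2 + 2*m
E = -13/5 (E = -3 + ((1*(-2))*(-1))/5 = -3 + (-2*(-1))/5 = -3 + (1/5)*2 = -3 + 2/5 = -13/5 ≈ -2.6000)
(-35*V(-3)**2)*E = -35*9*(2 - 3)**2*(-13/5) = -35*(-3*(-1))**2*(-13/5) = -35*3**2*(-13/5) = -35*9*(-13/5) = -315*(-13/5) = 819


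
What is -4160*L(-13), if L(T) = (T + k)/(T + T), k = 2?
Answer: -1760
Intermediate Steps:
L(T) = (2 + T)/(2*T) (L(T) = (T + 2)/(T + T) = (2 + T)/((2*T)) = (2 + T)*(1/(2*T)) = (2 + T)/(2*T))
-4160*L(-13) = -2080*(2 - 13)/(-13) = -2080*(-1)*(-11)/13 = -4160*11/26 = -1760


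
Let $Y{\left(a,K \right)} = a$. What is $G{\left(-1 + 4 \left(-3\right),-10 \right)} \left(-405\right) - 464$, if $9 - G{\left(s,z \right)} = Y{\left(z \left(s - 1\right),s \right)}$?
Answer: $52591$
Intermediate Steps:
$G{\left(s,z \right)} = 9 - z \left(-1 + s\right)$ ($G{\left(s,z \right)} = 9 - z \left(s - 1\right) = 9 - z \left(-1 + s\right)$)
$G{\left(-1 + 4 \left(-3\right),-10 \right)} \left(-405\right) - 464 = \left(9 - - 10 \left(-1 + \left(-1 + 4 \left(-3\right)\right)\right)\right) \left(-405\right) - 464 = \left(9 - - 10 \left(-1 - 13\right)\right) \left(-405\right) - 464 = \left(9 - \left(-10\right) \left(-14\right)\right) \left(-405\right) - 464 = \left(9 - 140\right) \left(-405\right) - 464 = \left(-131\right) \left(-405\right) - 464 = 53055 - 464 = 52591$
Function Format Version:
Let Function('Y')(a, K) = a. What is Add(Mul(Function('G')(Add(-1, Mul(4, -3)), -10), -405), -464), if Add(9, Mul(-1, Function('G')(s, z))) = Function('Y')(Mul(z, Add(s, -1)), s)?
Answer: 52591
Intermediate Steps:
Function('G')(s, z) = Add(9, Mul(-1, z, Add(-1, s))) (Function('G')(s, z) = Add(9, Mul(-1, Mul(z, Add(s, -1)))) = Add(9, Mul(-1, Mul(z, Add(-1, s)))) = Add(9, Mul(-1, z, Add(-1, s))))
Add(Mul(Function('G')(Add(-1, Mul(4, -3)), -10), -405), -464) = Add(Mul(Add(9, Mul(-1, -10, Add(-1, Add(-1, Mul(4, -3))))), -405), -464) = Add(Mul(Add(9, Mul(-1, -10, Add(-1, Add(-1, -12)))), -405), -464) = Add(Mul(Add(9, Mul(-1, -10, Add(-1, -13))), -405), -464) = Add(Mul(Add(9, Mul(-1, -10, -14)), -405), -464) = Add(Mul(Add(9, -140), -405), -464) = Add(Mul(-131, -405), -464) = Add(53055, -464) = 52591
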